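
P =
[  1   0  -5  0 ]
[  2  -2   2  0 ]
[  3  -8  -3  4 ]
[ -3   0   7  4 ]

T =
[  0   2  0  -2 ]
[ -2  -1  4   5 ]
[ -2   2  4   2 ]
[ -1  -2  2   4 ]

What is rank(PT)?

2

First compute PT:
[[ 10,  -8, -20, -12],
 [  0,  10,   0, -10],
 [ 18,   0, -36, -36],
 [-18,   0,  36,  36]]
Now row reduce the product.
R3 ← R3 − (9/5)·R1: [0, 72/5, 0, -72/5]
R4 ← R4 + (9/5)·R1: [0, -72/5, 0, 72/5]
R3 ← R3 − (36/25)·R2: [0, 0, 0, 0]
R4 ← R4 + (36/25)·R2: [0, 0, 0, 0]
2 nonzero rows, so rank(PT) = 2.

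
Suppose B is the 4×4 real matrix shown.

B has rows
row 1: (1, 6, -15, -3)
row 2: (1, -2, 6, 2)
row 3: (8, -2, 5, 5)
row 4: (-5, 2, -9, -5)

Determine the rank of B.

3

Row reduce to echelon form.
R2 ← R2 − R1: [0, -8, 21, 5]
R3 ← R3 − (8)·R1: [0, -50, 125, 29]
R4 ← R4 + (5)·R1: [0, 32, -84, -20]
R3 ← R3 − (25/4)·R2: [0, 0, -25/4, -9/4]
R4 ← R4 + (4)·R2: [0, 0, 0, 0]
Echelon form has 3 nonzero rows, so rank(B) = 3.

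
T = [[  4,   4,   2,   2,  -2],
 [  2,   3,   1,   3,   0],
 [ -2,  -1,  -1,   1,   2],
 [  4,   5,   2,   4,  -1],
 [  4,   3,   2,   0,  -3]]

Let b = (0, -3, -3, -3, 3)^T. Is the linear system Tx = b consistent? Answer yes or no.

yes

Row reduce the augmented matrix [T | b].
R2 ← R2 − (1/2)·R1: [0, 1, 0, 2, 1, -3]
R3 ← R3 + (1/2)·R1: [0, 1, 0, 2, 1, -3]
R4 ← R4 − R1: [0, 1, 0, 2, 1, -3]
R5 ← R5 − R1: [0, -1, 0, -2, -1, 3]
R3 ← R3 − R2: [0, 0, 0, 0, 0, 0]
R4 ← R4 − R2: [0, 0, 0, 0, 0, 0]
R5 ← R5 + R2: [0, 0, 0, 0, 0, 0]
The echelon form has 2 nonzero rows, and every pivot lies in the first 5 columns, so rank(T) = rank([T|b]) = 2.
The system is consistent.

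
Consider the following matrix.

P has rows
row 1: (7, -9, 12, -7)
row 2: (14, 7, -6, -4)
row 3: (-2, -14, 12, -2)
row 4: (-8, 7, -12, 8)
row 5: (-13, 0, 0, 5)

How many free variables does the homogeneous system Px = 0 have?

Row reduce to echelon form.
R2 ← R2 − (2)·R1: [0, 25, -30, 10]
R3 ← R3 + (2/7)·R1: [0, -116/7, 108/7, -4]
R4 ← R4 + (8/7)·R1: [0, -23/7, 12/7, 0]
R5 ← R5 + (13/7)·R1: [0, -117/7, 156/7, -8]
R3 ← R3 + (116/175)·R2: [0, 0, -156/35, 92/35]
R4 ← R4 + (23/175)·R2: [0, 0, -78/35, 46/35]
R5 ← R5 + (117/175)·R2: [0, 0, 78/35, -46/35]
R4 ← R4 − (1/2)·R3: [0, 0, 0, 0]
R5 ← R5 + (1/2)·R3: [0, 0, 0, 0]
3 nonzero rows, so rank(P) = 3.
P has 4 columns; by rank–nullity, nullity = 4 − 3 = 1.

1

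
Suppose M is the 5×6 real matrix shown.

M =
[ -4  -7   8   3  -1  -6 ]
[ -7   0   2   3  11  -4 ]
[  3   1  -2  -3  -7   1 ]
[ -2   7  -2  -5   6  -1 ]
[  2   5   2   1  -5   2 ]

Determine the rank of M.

Row reduce to echelon form.
R2 ← R2 − (7/4)·R1: [0, 49/4, -12, -9/4, 51/4, 13/2]
R3 ← R3 + (3/4)·R1: [0, -17/4, 4, -3/4, -31/4, -7/2]
R4 ← R4 − (1/2)·R1: [0, 21/2, -6, -13/2, 13/2, 2]
R5 ← R5 + (1/2)·R1: [0, 3/2, 6, 5/2, -11/2, -1]
R3 ← R3 + (17/49)·R2: [0, 0, -8/49, -75/49, -163/49, -61/49]
R4 ← R4 − (6/7)·R2: [0, 0, 30/7, -32/7, -31/7, -25/7]
R5 ← R5 − (6/49)·R2: [0, 0, 366/49, 136/49, -346/49, -88/49]
R4 ← R4 + (105/4)·R3: [0, 0, 0, -179/4, -367/4, -145/4]
R5 ← R5 + (183/4)·R3: [0, 0, 0, -269/4, -637/4, -235/4]
R5 ← R5 − (269/179)·R4: [0, 0, 0, 0, -3825/179, -765/179]
Echelon form has 5 nonzero rows, so rank(M) = 5.

5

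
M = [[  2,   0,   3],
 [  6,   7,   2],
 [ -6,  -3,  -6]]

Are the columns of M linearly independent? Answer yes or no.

Row reduce M to echelon form.
R2 ← R2 − (3)·R1: [0, 7, -7]
R3 ← R3 + (3)·R1: [0, -3, 3]
R3 ← R3 + (3/7)·R2: [0, 0, 0]
2 pivots among 3 columns.
Only 2 < 3 pivot columns, so the columns are linearly dependent.

no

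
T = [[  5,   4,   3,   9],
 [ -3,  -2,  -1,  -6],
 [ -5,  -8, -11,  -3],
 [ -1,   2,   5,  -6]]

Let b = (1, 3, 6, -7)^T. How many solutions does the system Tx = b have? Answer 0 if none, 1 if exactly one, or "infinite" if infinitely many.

0

Row reduce the augmented matrix [T | b].
R2 ← R2 + (3/5)·R1: [0, 2/5, 4/5, -3/5, 18/5]
R3 ← R3 + R1: [0, -4, -8, 6, 7]
R4 ← R4 + (1/5)·R1: [0, 14/5, 28/5, -21/5, -34/5]
R3 ← R3 + (10)·R2: [0, 0, 0, 0, 43]
R4 ← R4 − (7)·R2: [0, 0, 0, 0, -32]
R4 ← R4 + (32/43)·R3: [0, 0, 0, 0, 0]
The echelon form has 3 nonzero rows; the last pivot sits in the augmented column, so rank(T) = 2 but rank([T|b]) = 3.
Since the ranks differ, the system is inconsistent.
It has no solutions.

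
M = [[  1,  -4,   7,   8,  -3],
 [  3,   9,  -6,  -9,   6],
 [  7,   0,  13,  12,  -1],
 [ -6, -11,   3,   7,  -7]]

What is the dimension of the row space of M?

2

Row reduce to echelon form.
R2 ← R2 − (3)·R1: [0, 21, -27, -33, 15]
R3 ← R3 − (7)·R1: [0, 28, -36, -44, 20]
R4 ← R4 + (6)·R1: [0, -35, 45, 55, -25]
R3 ← R3 − (4/3)·R2: [0, 0, 0, 0, 0]
R4 ← R4 + (5/3)·R2: [0, 0, 0, 0, 0]
Echelon form has 2 nonzero rows, so rank(M) = 2.
The row space has dimension equal to the rank: 2.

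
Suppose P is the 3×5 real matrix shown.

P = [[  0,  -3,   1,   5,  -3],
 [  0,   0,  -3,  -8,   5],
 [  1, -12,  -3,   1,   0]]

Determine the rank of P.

Row reduce to echelon form.
Swap R1 ↔ R3
Swap R2 ↔ R3
Echelon form has 3 nonzero rows, so rank(P) = 3.

3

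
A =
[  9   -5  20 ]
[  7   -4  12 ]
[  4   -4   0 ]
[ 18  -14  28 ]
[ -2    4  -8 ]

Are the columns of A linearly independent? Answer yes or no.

Row reduce A to echelon form.
R2 ← R2 − (7/9)·R1: [0, -1/9, -32/9]
R3 ← R3 − (4/9)·R1: [0, -16/9, -80/9]
R4 ← R4 − (2)·R1: [0, -4, -12]
R5 ← R5 + (2/9)·R1: [0, 26/9, -32/9]
R3 ← R3 − (16)·R2: [0, 0, 48]
R4 ← R4 − (36)·R2: [0, 0, 116]
R5 ← R5 + (26)·R2: [0, 0, -96]
R4 ← R4 − (29/12)·R3: [0, 0, 0]
R5 ← R5 + (2)·R3: [0, 0, 0]
3 pivots among 3 columns.
Every column is a pivot column, so the columns are linearly independent.

yes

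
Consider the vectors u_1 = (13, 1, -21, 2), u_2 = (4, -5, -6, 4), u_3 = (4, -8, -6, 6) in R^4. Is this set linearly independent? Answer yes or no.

yes

Form the matrix with these vectors as rows and row reduce.
R2 ← R2 − (4/13)·R1: [0, -69/13, 6/13, 44/13]
R3 ← R3 − (4/13)·R1: [0, -108/13, 6/13, 70/13]
R3 ← R3 − (36/23)·R2: [0, 0, -6/23, 2/23]
3 nonzero rows, so the 3 vectors span a space of dimension 3.
Since 3 = 3, the vectors are linearly independent.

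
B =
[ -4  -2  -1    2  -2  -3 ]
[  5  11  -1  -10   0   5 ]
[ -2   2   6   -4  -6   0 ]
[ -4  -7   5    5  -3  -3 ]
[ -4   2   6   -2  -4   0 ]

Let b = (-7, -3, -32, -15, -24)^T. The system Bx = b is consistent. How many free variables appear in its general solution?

2

Row reduce the augmented matrix [B | b].
R2 ← R2 + (5/4)·R1: [0, 17/2, -9/4, -15/2, -5/2, 5/4, -47/4]
R3 ← R3 − (1/2)·R1: [0, 3, 13/2, -5, -5, 3/2, -57/2]
R4 ← R4 − R1: [0, -5, 6, 3, -1, 0, -8]
R5 ← R5 − R1: [0, 4, 7, -4, -2, 3, -17]
R3 ← R3 − (6/17)·R2: [0, 0, 124/17, -40/17, -70/17, 18/17, -414/17]
R4 ← R4 + (10/17)·R2: [0, 0, 159/34, -24/17, -42/17, 25/34, -507/34]
R5 ← R5 − (8/17)·R2: [0, 0, 137/17, -8/17, -14/17, 41/17, -195/17]
R4 ← R4 − (159/248)·R3: [0, 0, 0, 3/31, 21/124, 7/124, 87/124]
R5 ← R5 − (137/124)·R3: [0, 0, 0, 66/31, 231/62, 77/62, 957/62]
R5 ← R5 − (22)·R4: [0, 0, 0, 0, 0, 0, 0]
The echelon form has 4 nonzero rows, and every pivot lies in the first 6 columns, so rank(B) = rank([B|b]) = 4.
The system is consistent.
Free variables = (unknowns) − (rank) = 6 − 4 = 2.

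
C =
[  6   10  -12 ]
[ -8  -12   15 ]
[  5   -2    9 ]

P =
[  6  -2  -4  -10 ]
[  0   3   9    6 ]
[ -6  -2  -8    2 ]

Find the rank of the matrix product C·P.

2

First compute CP:
[[108,  42, 162, -24],
 [-138, -50, -196,  38],
 [-24, -34, -110, -44]]
Now row reduce the product.
R2 ← R2 + (23/18)·R1: [0, 11/3, 11, 22/3]
R3 ← R3 + (2/9)·R1: [0, -74/3, -74, -148/3]
R3 ← R3 + (74/11)·R2: [0, 0, 0, 0]
2 nonzero rows, so rank(CP) = 2.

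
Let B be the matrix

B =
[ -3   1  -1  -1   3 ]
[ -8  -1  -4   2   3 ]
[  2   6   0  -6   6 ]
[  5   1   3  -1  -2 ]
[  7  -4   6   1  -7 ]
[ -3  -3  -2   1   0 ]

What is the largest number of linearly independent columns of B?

4

Row reduce to echelon form.
R2 ← R2 − (8/3)·R1: [0, -11/3, -4/3, 14/3, -5]
R3 ← R3 + (2/3)·R1: [0, 20/3, -2/3, -20/3, 8]
R4 ← R4 + (5/3)·R1: [0, 8/3, 4/3, -8/3, 3]
R5 ← R5 + (7/3)·R1: [0, -5/3, 11/3, -4/3, 0]
R6 ← R6 − R1: [0, -4, -1, 2, -3]
R3 ← R3 + (20/11)·R2: [0, 0, -34/11, 20/11, -12/11]
R4 ← R4 + (8/11)·R2: [0, 0, 4/11, 8/11, -7/11]
R5 ← R5 − (5/11)·R2: [0, 0, 47/11, -38/11, 25/11]
R6 ← R6 − (12/11)·R2: [0, 0, 5/11, -34/11, 27/11]
R4 ← R4 + (2/17)·R3: [0, 0, 0, 16/17, -13/17]
R5 ← R5 + (47/34)·R3: [0, 0, 0, -16/17, 13/17]
R6 ← R6 + (5/34)·R3: [0, 0, 0, -48/17, 39/17]
R5 ← R5 + R4: [0, 0, 0, 0, 0]
R6 ← R6 + (3)·R4: [0, 0, 0, 0, 0]
Echelon form has 4 nonzero rows, so rank(B) = 4.
The rank gives the maximum number of linearly independent columns: 4.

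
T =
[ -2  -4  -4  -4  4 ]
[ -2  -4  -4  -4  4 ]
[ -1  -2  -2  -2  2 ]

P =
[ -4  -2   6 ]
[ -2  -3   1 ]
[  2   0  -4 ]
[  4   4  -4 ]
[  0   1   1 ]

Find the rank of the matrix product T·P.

First compute TP:
[[ -8,   4,  20],
 [ -8,   4,  20],
 [ -4,   2,  10]]
Now row reduce the product.
R2 ← R2 − R1: [0, 0, 0]
R3 ← R3 − (1/2)·R1: [0, 0, 0]
1 nonzero row, so rank(TP) = 1.

1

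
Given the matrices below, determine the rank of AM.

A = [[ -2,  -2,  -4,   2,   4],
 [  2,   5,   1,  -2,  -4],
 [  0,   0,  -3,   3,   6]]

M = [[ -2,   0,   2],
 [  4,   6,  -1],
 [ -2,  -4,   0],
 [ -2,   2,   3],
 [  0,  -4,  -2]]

First compute AM:
[[  0,  -8,  -4],
 [ 18,  38,   1],
 [  0,  -6,  -3]]
Now row reduce the product.
Swap R1 ↔ R2
R3 ← R3 − (3/4)·R2: [0, 0, 0]
2 nonzero rows, so rank(AM) = 2.

2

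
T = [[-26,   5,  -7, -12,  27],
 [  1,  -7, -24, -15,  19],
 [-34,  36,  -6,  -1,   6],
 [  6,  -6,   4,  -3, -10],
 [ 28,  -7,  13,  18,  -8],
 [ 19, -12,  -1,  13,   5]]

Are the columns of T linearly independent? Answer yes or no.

Row reduce T to echelon form.
R2 ← R2 + (1/26)·R1: [0, -177/26, -631/26, -201/13, 521/26]
R3 ← R3 − (17/13)·R1: [0, 383/13, 41/13, 191/13, -381/13]
R4 ← R4 + (3/13)·R1: [0, -63/13, 31/13, -75/13, -49/13]
R5 ← R5 + (14/13)·R1: [0, -21/13, 71/13, 66/13, 274/13]
R6 ← R6 + (19/26)·R1: [0, -217/26, -159/26, 55/13, 643/26]
R3 ← R3 + (766/177)·R2: [0, 0, -18032/177, -3081/59, 10162/177]
R4 ← R4 − (42/59)·R2: [0, 0, 1160/59, 309/59, -1064/59]
R5 ← R5 − (14/59)·R2: [0, 0, 662/59, 516/59, 963/59]
R6 ← R6 − (217/177)·R2: [0, 0, 4184/177, 1368/59, 29/177]
R4 ← R4 + (435/2254)·R3: [0, 0, 0, -10911/2254, -7837/1127]
R5 ← R5 + (993/9016)·R3: [0, 0, 0, 26997/9016, 102085/4508]
R6 ← R6 + (523/2254)·R3: [0, 0, 0, 24951/2254, 15198/1127]
R5 ← R5 + (8999/14548)·R4: [0, 0, 0, 0, 133433/7274]
R6 ← R6 + (8317/3637)·R4: [0, 0, 0, 0, -8789/3637]
R6 ← R6 + (22/167)·R5: [0, 0, 0, 0, 0]
5 pivots among 5 columns.
Every column is a pivot column, so the columns are linearly independent.

yes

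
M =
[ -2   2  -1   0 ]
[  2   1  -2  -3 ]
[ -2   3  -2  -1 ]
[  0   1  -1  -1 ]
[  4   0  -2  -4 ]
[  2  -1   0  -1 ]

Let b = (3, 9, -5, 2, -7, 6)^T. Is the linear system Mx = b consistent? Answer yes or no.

no

Row reduce the augmented matrix [M | b].
R2 ← R2 + R1: [0, 3, -3, -3, 12]
R3 ← R3 − R1: [0, 1, -1, -1, -8]
R5 ← R5 + (2)·R1: [0, 4, -4, -4, -1]
R6 ← R6 + R1: [0, 1, -1, -1, 9]
R3 ← R3 − (1/3)·R2: [0, 0, 0, 0, -12]
R4 ← R4 − (1/3)·R2: [0, 0, 0, 0, -2]
R5 ← R5 − (4/3)·R2: [0, 0, 0, 0, -17]
R6 ← R6 − (1/3)·R2: [0, 0, 0, 0, 5]
R4 ← R4 − (1/6)·R3: [0, 0, 0, 0, 0]
R5 ← R5 − (17/12)·R3: [0, 0, 0, 0, 0]
R6 ← R6 + (5/12)·R3: [0, 0, 0, 0, 0]
The echelon form has 3 nonzero rows; the last pivot sits in the augmented column, so rank(M) = 2 but rank([M|b]) = 3.
Since the ranks differ, the system is inconsistent.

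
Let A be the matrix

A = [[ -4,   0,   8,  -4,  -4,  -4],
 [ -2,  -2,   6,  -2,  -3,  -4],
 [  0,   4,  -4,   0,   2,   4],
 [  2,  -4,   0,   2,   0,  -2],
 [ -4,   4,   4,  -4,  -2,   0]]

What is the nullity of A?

Row reduce to echelon form.
R2 ← R2 − (1/2)·R1: [0, -2, 2, 0, -1, -2]
R4 ← R4 + (1/2)·R1: [0, -4, 4, 0, -2, -4]
R5 ← R5 − R1: [0, 4, -4, 0, 2, 4]
R3 ← R3 + (2)·R2: [0, 0, 0, 0, 0, 0]
R4 ← R4 − (2)·R2: [0, 0, 0, 0, 0, 0]
R5 ← R5 + (2)·R2: [0, 0, 0, 0, 0, 0]
2 nonzero rows, so rank(A) = 2.
A has 6 columns; by rank–nullity, nullity = 6 − 2 = 4.

4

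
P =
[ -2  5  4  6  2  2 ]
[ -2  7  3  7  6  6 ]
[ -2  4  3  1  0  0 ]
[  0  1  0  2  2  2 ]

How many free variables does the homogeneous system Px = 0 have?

3

Row reduce to echelon form.
R2 ← R2 − R1: [0, 2, -1, 1, 4, 4]
R3 ← R3 − R1: [0, -1, -1, -5, -2, -2]
R3 ← R3 + (1/2)·R2: [0, 0, -3/2, -9/2, 0, 0]
R4 ← R4 − (1/2)·R2: [0, 0, 1/2, 3/2, 0, 0]
R4 ← R4 + (1/3)·R3: [0, 0, 0, 0, 0, 0]
3 nonzero rows, so rank(P) = 3.
P has 6 columns; by rank–nullity, nullity = 6 − 3 = 3.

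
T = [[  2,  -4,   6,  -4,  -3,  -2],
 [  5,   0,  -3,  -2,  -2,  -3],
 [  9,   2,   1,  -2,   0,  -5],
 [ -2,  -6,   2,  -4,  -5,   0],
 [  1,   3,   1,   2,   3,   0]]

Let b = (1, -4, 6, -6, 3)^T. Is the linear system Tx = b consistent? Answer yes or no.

no

Row reduce the augmented matrix [T | b].
R2 ← R2 − (5/2)·R1: [0, 10, -18, 8, 11/2, 2, -13/2]
R3 ← R3 − (9/2)·R1: [0, 20, -26, 16, 27/2, 4, 3/2]
R4 ← R4 + R1: [0, -10, 8, -8, -8, -2, -5]
R5 ← R5 − (1/2)·R1: [0, 5, -2, 4, 9/2, 1, 5/2]
R3 ← R3 − (2)·R2: [0, 0, 10, 0, 5/2, 0, 29/2]
R4 ← R4 + R2: [0, 0, -10, 0, -5/2, 0, -23/2]
R5 ← R5 − (1/2)·R2: [0, 0, 7, 0, 7/4, 0, 23/4]
R4 ← R4 + R3: [0, 0, 0, 0, 0, 0, 3]
R5 ← R5 − (7/10)·R3: [0, 0, 0, 0, 0, 0, -22/5]
R5 ← R5 + (22/15)·R4: [0, 0, 0, 0, 0, 0, 0]
The echelon form has 4 nonzero rows; the last pivot sits in the augmented column, so rank(T) = 3 but rank([T|b]) = 4.
Since the ranks differ, the system is inconsistent.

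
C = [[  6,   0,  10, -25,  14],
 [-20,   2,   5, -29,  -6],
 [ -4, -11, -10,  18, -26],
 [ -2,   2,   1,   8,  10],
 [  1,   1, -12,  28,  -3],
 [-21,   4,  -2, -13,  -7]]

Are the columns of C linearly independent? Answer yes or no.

yes

Row reduce C to echelon form.
R2 ← R2 + (10/3)·R1: [0, 2, 115/3, -337/3, 122/3]
R3 ← R3 + (2/3)·R1: [0, -11, -10/3, 4/3, -50/3]
R4 ← R4 + (1/3)·R1: [0, 2, 13/3, -1/3, 44/3]
R5 ← R5 − (1/6)·R1: [0, 1, -41/3, 193/6, -16/3]
R6 ← R6 + (7/2)·R1: [0, 4, 33, -201/2, 42]
R3 ← R3 + (11/2)·R2: [0, 0, 415/2, -1233/2, 207]
R4 ← R4 − R2: [0, 0, -34, 112, -26]
R5 ← R5 − (1/2)·R2: [0, 0, -197/6, 265/3, -77/3]
R6 ← R6 − (2)·R2: [0, 0, -131/3, 745/6, -118/3]
R4 ← R4 + (68/415)·R3: [0, 0, 0, 4558/415, 3286/415]
R5 ← R5 + (197/1245)·R3: [0, 0, 0, -22951/2490, 8824/1245]
R6 ← R6 + (262/1245)·R3: [0, 0, 0, -13871/2490, 5264/1245]
R5 ← R5 + (22951/27348)·R4: [0, 0, 0, 0, 1181/86]
R6 ← R6 + (13871/27348)·R4: [0, 0, 0, 0, 709/86]
R6 ← R6 − (709/1181)·R5: [0, 0, 0, 0, 0]
5 pivots among 5 columns.
Every column is a pivot column, so the columns are linearly independent.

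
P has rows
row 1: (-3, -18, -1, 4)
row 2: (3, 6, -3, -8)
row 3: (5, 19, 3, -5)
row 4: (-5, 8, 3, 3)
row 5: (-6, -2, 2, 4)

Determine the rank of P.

4

Row reduce to echelon form.
R2 ← R2 + R1: [0, -12, -4, -4]
R3 ← R3 + (5/3)·R1: [0, -11, 4/3, 5/3]
R4 ← R4 − (5/3)·R1: [0, 38, 14/3, -11/3]
R5 ← R5 − (2)·R1: [0, 34, 4, -4]
R3 ← R3 − (11/12)·R2: [0, 0, 5, 16/3]
R4 ← R4 + (19/6)·R2: [0, 0, -8, -49/3]
R5 ← R5 + (17/6)·R2: [0, 0, -22/3, -46/3]
R4 ← R4 + (8/5)·R3: [0, 0, 0, -39/5]
R5 ← R5 + (22/15)·R3: [0, 0, 0, -338/45]
R5 ← R5 − (26/27)·R4: [0, 0, 0, 0]
Echelon form has 4 nonzero rows, so rank(P) = 4.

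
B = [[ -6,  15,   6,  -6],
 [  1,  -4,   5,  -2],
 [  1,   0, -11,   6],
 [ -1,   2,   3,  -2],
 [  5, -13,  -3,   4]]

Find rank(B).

Row reduce to echelon form.
R2 ← R2 + (1/6)·R1: [0, -3/2, 6, -3]
R3 ← R3 + (1/6)·R1: [0, 5/2, -10, 5]
R4 ← R4 − (1/6)·R1: [0, -1/2, 2, -1]
R5 ← R5 + (5/6)·R1: [0, -1/2, 2, -1]
R3 ← R3 + (5/3)·R2: [0, 0, 0, 0]
R4 ← R4 − (1/3)·R2: [0, 0, 0, 0]
R5 ← R5 − (1/3)·R2: [0, 0, 0, 0]
Echelon form has 2 nonzero rows, so rank(B) = 2.

2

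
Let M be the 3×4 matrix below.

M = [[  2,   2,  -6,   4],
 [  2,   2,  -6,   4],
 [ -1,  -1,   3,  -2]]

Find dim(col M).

Row reduce to echelon form.
R2 ← R2 − R1: [0, 0, 0, 0]
R3 ← R3 + (1/2)·R1: [0, 0, 0, 0]
Echelon form has 1 nonzero row, so rank(M) = 1.
The column space has dimension equal to the rank: 1.

1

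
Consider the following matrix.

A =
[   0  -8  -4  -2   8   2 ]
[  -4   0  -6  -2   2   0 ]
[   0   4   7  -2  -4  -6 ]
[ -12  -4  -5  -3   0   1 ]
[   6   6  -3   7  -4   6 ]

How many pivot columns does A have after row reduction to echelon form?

4

Row reduce to echelon form.
Swap R1 ↔ R2
R4 ← R4 − (3)·R1: [0, -4, 13, 3, -6, 1]
R5 ← R5 + (3/2)·R1: [0, 6, -12, 4, -1, 6]
R3 ← R3 + (1/2)·R2: [0, 0, 5, -3, 0, -5]
R4 ← R4 − (1/2)·R2: [0, 0, 15, 4, -10, 0]
R5 ← R5 + (3/4)·R2: [0, 0, -15, 5/2, 5, 15/2]
R4 ← R4 − (3)·R3: [0, 0, 0, 13, -10, 15]
R5 ← R5 + (3)·R3: [0, 0, 0, -13/2, 5, -15/2]
R5 ← R5 + (1/2)·R4: [0, 0, 0, 0, 0, 0]
Echelon form has 4 nonzero rows, so rank(A) = 4.
Each nonzero row contributes one pivot column: 4 pivot columns.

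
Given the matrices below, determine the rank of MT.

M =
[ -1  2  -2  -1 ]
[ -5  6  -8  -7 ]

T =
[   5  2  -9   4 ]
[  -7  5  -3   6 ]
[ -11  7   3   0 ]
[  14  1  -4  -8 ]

2

First compute MT:
[[-11,  -7,   1,  16],
 [-77, -43,  31,  72]]
Now row reduce the product.
R2 ← R2 − (7)·R1: [0, 6, 24, -40]
2 nonzero rows, so rank(MT) = 2.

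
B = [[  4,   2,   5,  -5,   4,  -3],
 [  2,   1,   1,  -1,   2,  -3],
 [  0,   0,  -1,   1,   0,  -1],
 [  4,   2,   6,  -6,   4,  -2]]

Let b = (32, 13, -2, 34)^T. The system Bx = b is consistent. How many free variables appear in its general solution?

4

Row reduce the augmented matrix [B | b].
R2 ← R2 − (1/2)·R1: [0, 0, -3/2, 3/2, 0, -3/2, -3]
R4 ← R4 − R1: [0, 0, 1, -1, 0, 1, 2]
R3 ← R3 − (2/3)·R2: [0, 0, 0, 0, 0, 0, 0]
R4 ← R4 + (2/3)·R2: [0, 0, 0, 0, 0, 0, 0]
The echelon form has 2 nonzero rows, and every pivot lies in the first 6 columns, so rank(B) = rank([B|b]) = 2.
The system is consistent.
Free variables = (unknowns) − (rank) = 6 − 2 = 4.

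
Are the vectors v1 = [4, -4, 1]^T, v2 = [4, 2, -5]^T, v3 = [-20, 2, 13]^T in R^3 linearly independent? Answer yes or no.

no

Form the matrix with these vectors as rows and row reduce.
R2 ← R2 − R1: [0, 6, -6]
R3 ← R3 + (5)·R1: [0, -18, 18]
R3 ← R3 + (3)·R2: [0, 0, 0]
2 nonzero rows, so the 3 vectors span a space of dimension 2.
Since 2 < 3, the vectors are linearly dependent.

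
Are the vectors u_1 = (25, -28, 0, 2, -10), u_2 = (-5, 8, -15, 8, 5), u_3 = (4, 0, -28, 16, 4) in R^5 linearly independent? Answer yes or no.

no

Form the matrix with these vectors as rows and row reduce.
R2 ← R2 + (1/5)·R1: [0, 12/5, -15, 42/5, 3]
R3 ← R3 − (4/25)·R1: [0, 112/25, -28, 392/25, 28/5]
R3 ← R3 − (28/15)·R2: [0, 0, 0, 0, 0]
2 nonzero rows, so the 3 vectors span a space of dimension 2.
Since 2 < 3, the vectors are linearly dependent.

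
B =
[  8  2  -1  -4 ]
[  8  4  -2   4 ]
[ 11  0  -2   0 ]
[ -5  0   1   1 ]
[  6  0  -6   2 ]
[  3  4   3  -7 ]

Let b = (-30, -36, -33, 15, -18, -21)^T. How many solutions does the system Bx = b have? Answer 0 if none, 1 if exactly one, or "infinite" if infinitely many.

Row reduce the augmented matrix [B | b].
R2 ← R2 − R1: [0, 2, -1, 8, -6]
R3 ← R3 − (11/8)·R1: [0, -11/4, -5/8, 11/2, 33/4]
R4 ← R4 + (5/8)·R1: [0, 5/4, 3/8, -3/2, -15/4]
R5 ← R5 − (3/4)·R1: [0, -3/2, -21/4, 5, 9/2]
R6 ← R6 − (3/8)·R1: [0, 13/4, 27/8, -11/2, -39/4]
R3 ← R3 + (11/8)·R2: [0, 0, -2, 33/2, 0]
R4 ← R4 − (5/8)·R2: [0, 0, 1, -13/2, 0]
R5 ← R5 + (3/4)·R2: [0, 0, -6, 11, 0]
R6 ← R6 − (13/8)·R2: [0, 0, 5, -37/2, 0]
R4 ← R4 + (1/2)·R3: [0, 0, 0, 7/4, 0]
R5 ← R5 − (3)·R3: [0, 0, 0, -77/2, 0]
R6 ← R6 + (5/2)·R3: [0, 0, 0, 91/4, 0]
R5 ← R5 + (22)·R4: [0, 0, 0, 0, 0]
R6 ← R6 − (13)·R4: [0, 0, 0, 0, 0]
The echelon form has 4 nonzero rows, and every pivot lies in the first 4 columns, so rank(B) = rank([B|b]) = 4.
The system is consistent.
rank = 4 = number of unknowns, so the solution is unique.

1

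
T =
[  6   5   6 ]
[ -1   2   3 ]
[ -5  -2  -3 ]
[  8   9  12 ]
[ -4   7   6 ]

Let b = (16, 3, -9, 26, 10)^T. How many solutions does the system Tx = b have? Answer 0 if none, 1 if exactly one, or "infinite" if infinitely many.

Row reduce the augmented matrix [T | b].
R2 ← R2 + (1/6)·R1: [0, 17/6, 4, 17/3]
R3 ← R3 + (5/6)·R1: [0, 13/6, 2, 13/3]
R4 ← R4 − (4/3)·R1: [0, 7/3, 4, 14/3]
R5 ← R5 + (2/3)·R1: [0, 31/3, 10, 62/3]
R3 ← R3 − (13/17)·R2: [0, 0, -18/17, 0]
R4 ← R4 − (14/17)·R2: [0, 0, 12/17, 0]
R5 ← R5 − (62/17)·R2: [0, 0, -78/17, 0]
R4 ← R4 + (2/3)·R3: [0, 0, 0, 0]
R5 ← R5 − (13/3)·R3: [0, 0, 0, 0]
The echelon form has 3 nonzero rows, and every pivot lies in the first 3 columns, so rank(T) = rank([T|b]) = 3.
The system is consistent.
rank = 3 = number of unknowns, so the solution is unique.

1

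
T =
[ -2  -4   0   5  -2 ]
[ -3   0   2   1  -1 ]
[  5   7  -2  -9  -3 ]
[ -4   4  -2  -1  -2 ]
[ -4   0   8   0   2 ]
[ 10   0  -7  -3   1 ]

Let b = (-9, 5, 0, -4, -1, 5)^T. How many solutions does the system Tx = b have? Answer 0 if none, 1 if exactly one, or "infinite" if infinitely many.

0

Row reduce the augmented matrix [T | b].
R2 ← R2 − (3/2)·R1: [0, 6, 2, -13/2, 2, 37/2]
R3 ← R3 + (5/2)·R1: [0, -3, -2, 7/2, -8, -45/2]
R4 ← R4 − (2)·R1: [0, 12, -2, -11, 2, 14]
R5 ← R5 − (2)·R1: [0, 8, 8, -10, 6, 17]
R6 ← R6 + (5)·R1: [0, -20, -7, 22, -9, -40]
R3 ← R3 + (1/2)·R2: [0, 0, -1, 1/4, -7, -53/4]
R4 ← R4 − (2)·R2: [0, 0, -6, 2, -2, -23]
R5 ← R5 − (4/3)·R2: [0, 0, 16/3, -4/3, 10/3, -23/3]
R6 ← R6 + (10/3)·R2: [0, 0, -1/3, 1/3, -7/3, 65/3]
R4 ← R4 − (6)·R3: [0, 0, 0, 1/2, 40, 113/2]
R5 ← R5 + (16/3)·R3: [0, 0, 0, 0, -34, -235/3]
R6 ← R6 − (1/3)·R3: [0, 0, 0, 1/4, 0, 313/12]
R6 ← R6 − (1/2)·R4: [0, 0, 0, 0, -20, -13/6]
R6 ← R6 − (10/17)·R5: [0, 0, 0, 0, 0, 1493/34]
The echelon form has 6 nonzero rows; the last pivot sits in the augmented column, so rank(T) = 5 but rank([T|b]) = 6.
Since the ranks differ, the system is inconsistent.
It has no solutions.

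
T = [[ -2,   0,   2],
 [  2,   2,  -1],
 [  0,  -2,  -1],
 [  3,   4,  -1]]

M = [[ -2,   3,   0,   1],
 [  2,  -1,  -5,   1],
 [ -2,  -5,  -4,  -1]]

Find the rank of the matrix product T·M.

2

First compute TM:
[[  0, -16,  -8,  -4],
 [  2,   9,  -6,   5],
 [ -2,   7,  14,  -1],
 [  4,  10, -16,   8]]
Now row reduce the product.
Swap R1 ↔ R2
R3 ← R3 + R1: [0, 16, 8, 4]
R4 ← R4 − (2)·R1: [0, -8, -4, -2]
R3 ← R3 + R2: [0, 0, 0, 0]
R4 ← R4 − (1/2)·R2: [0, 0, 0, 0]
2 nonzero rows, so rank(TM) = 2.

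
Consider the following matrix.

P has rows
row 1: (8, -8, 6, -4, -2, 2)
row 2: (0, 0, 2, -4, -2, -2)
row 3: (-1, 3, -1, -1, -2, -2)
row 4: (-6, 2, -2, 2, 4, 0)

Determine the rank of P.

3

Row reduce to echelon form.
R3 ← R3 + (1/8)·R1: [0, 2, -1/4, -3/2, -9/4, -7/4]
R4 ← R4 + (3/4)·R1: [0, -4, 5/2, -1, 5/2, 3/2]
Swap R2 ↔ R3
R4 ← R4 + (2)·R2: [0, 0, 2, -4, -2, -2]
R4 ← R4 − R3: [0, 0, 0, 0, 0, 0]
Echelon form has 3 nonzero rows, so rank(P) = 3.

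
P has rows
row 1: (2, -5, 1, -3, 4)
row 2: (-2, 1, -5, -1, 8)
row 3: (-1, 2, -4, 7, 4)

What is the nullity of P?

Row reduce to echelon form.
R2 ← R2 + R1: [0, -4, -4, -4, 12]
R3 ← R3 + (1/2)·R1: [0, -1/2, -7/2, 11/2, 6]
R3 ← R3 − (1/8)·R2: [0, 0, -3, 6, 9/2]
3 nonzero rows, so rank(P) = 3.
P has 5 columns; by rank–nullity, nullity = 5 − 3 = 2.

2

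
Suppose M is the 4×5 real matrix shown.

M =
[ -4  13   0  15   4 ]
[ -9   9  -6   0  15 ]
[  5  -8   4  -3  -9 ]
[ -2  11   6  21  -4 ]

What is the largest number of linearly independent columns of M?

3

Row reduce to echelon form.
R2 ← R2 − (9/4)·R1: [0, -81/4, -6, -135/4, 6]
R3 ← R3 + (5/4)·R1: [0, 33/4, 4, 63/4, -4]
R4 ← R4 − (1/2)·R1: [0, 9/2, 6, 27/2, -6]
R3 ← R3 + (11/27)·R2: [0, 0, 14/9, 2, -14/9]
R4 ← R4 + (2/9)·R2: [0, 0, 14/3, 6, -14/3]
R4 ← R4 − (3)·R3: [0, 0, 0, 0, 0]
Echelon form has 3 nonzero rows, so rank(M) = 3.
The rank gives the maximum number of linearly independent columns: 3.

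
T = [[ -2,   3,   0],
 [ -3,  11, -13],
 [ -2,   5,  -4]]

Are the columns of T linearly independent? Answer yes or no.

Row reduce T to echelon form.
R2 ← R2 − (3/2)·R1: [0, 13/2, -13]
R3 ← R3 − R1: [0, 2, -4]
R3 ← R3 − (4/13)·R2: [0, 0, 0]
2 pivots among 3 columns.
Only 2 < 3 pivot columns, so the columns are linearly dependent.

no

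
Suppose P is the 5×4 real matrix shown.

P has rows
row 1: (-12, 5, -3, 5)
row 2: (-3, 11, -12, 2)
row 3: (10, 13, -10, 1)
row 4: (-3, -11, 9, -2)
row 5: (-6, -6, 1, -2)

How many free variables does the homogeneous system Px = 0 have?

Row reduce to echelon form.
R2 ← R2 − (1/4)·R1: [0, 39/4, -45/4, 3/4]
R3 ← R3 + (5/6)·R1: [0, 103/6, -25/2, 31/6]
R4 ← R4 − (1/4)·R1: [0, -49/4, 39/4, -13/4]
R5 ← R5 − (1/2)·R1: [0, -17/2, 5/2, -9/2]
R3 ← R3 − (206/117)·R2: [0, 0, 95/13, 50/13]
R4 ← R4 + (49/39)·R2: [0, 0, -57/13, -30/13]
R5 ← R5 + (34/39)·R2: [0, 0, -95/13, -50/13]
R4 ← R4 + (3/5)·R3: [0, 0, 0, 0]
R5 ← R5 + R3: [0, 0, 0, 0]
3 nonzero rows, so rank(P) = 3.
P has 4 columns; by rank–nullity, nullity = 4 − 3 = 1.

1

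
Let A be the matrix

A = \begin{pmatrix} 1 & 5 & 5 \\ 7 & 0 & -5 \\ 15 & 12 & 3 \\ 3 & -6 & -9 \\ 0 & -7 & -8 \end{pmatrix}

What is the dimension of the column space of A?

Row reduce to echelon form.
R2 ← R2 − (7)·R1: [0, -35, -40]
R3 ← R3 − (15)·R1: [0, -63, -72]
R4 ← R4 − (3)·R1: [0, -21, -24]
R3 ← R3 − (9/5)·R2: [0, 0, 0]
R4 ← R4 − (3/5)·R2: [0, 0, 0]
R5 ← R5 − (1/5)·R2: [0, 0, 0]
Echelon form has 2 nonzero rows, so rank(A) = 2.
The column space has dimension equal to the rank: 2.

2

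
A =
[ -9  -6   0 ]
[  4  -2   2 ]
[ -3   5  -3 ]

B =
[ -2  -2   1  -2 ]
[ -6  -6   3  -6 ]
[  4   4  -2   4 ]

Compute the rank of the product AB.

First compute AB:
[[ 54,  54, -27,  54],
 [ 12,  12,  -6,  12],
 [-36, -36,  18, -36]]
Now row reduce the product.
R2 ← R2 − (2/9)·R1: [0, 0, 0, 0]
R3 ← R3 + (2/3)·R1: [0, 0, 0, 0]
1 nonzero row, so rank(AB) = 1.

1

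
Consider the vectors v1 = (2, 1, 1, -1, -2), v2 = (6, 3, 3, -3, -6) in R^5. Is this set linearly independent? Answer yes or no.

no

Form the matrix with these vectors as rows and row reduce.
R2 ← R2 − (3)·R1: [0, 0, 0, 0, 0]
1 nonzero row, so the 2 vectors span a space of dimension 1.
Since 1 < 2, the vectors are linearly dependent.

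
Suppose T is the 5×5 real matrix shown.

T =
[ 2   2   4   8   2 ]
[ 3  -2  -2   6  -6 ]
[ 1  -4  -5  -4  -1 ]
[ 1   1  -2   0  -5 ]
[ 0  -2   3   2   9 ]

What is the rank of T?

4

Row reduce to echelon form.
R2 ← R2 − (3/2)·R1: [0, -5, -8, -6, -9]
R3 ← R3 − (1/2)·R1: [0, -5, -7, -8, -2]
R4 ← R4 − (1/2)·R1: [0, 0, -4, -4, -6]
R3 ← R3 − R2: [0, 0, 1, -2, 7]
R5 ← R5 − (2/5)·R2: [0, 0, 31/5, 22/5, 63/5]
R4 ← R4 + (4)·R3: [0, 0, 0, -12, 22]
R5 ← R5 − (31/5)·R3: [0, 0, 0, 84/5, -154/5]
R5 ← R5 + (7/5)·R4: [0, 0, 0, 0, 0]
Echelon form has 4 nonzero rows, so rank(T) = 4.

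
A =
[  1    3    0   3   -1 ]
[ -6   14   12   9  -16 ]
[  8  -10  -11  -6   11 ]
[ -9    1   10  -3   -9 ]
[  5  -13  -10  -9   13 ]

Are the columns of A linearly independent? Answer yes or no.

no

Row reduce A to echelon form.
R2 ← R2 + (6)·R1: [0, 32, 12, 27, -22]
R3 ← R3 − (8)·R1: [0, -34, -11, -30, 19]
R4 ← R4 + (9)·R1: [0, 28, 10, 24, -18]
R5 ← R5 − (5)·R1: [0, -28, -10, -24, 18]
R3 ← R3 + (17/16)·R2: [0, 0, 7/4, -21/16, -35/8]
R4 ← R4 − (7/8)·R2: [0, 0, -1/2, 3/8, 5/4]
R5 ← R5 + (7/8)·R2: [0, 0, 1/2, -3/8, -5/4]
R4 ← R4 + (2/7)·R3: [0, 0, 0, 0, 0]
R5 ← R5 − (2/7)·R3: [0, 0, 0, 0, 0]
3 pivots among 5 columns.
Only 3 < 5 pivot columns, so the columns are linearly dependent.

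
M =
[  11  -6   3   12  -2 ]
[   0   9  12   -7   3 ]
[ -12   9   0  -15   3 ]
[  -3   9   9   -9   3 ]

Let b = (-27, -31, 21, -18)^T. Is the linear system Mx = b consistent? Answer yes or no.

yes

Row reduce the augmented matrix [M | b].
R3 ← R3 + (12/11)·R1: [0, 27/11, 36/11, -21/11, 9/11, -93/11]
R4 ← R4 + (3/11)·R1: [0, 81/11, 108/11, -63/11, 27/11, -279/11]
R3 ← R3 − (3/11)·R2: [0, 0, 0, 0, 0, 0]
R4 ← R4 − (9/11)·R2: [0, 0, 0, 0, 0, 0]
The echelon form has 2 nonzero rows, and every pivot lies in the first 5 columns, so rank(M) = rank([M|b]) = 2.
The system is consistent.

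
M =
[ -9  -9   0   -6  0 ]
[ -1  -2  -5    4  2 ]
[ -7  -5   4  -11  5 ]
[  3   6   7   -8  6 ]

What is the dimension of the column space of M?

Row reduce to echelon form.
R2 ← R2 − (1/9)·R1: [0, -1, -5, 14/3, 2]
R3 ← R3 − (7/9)·R1: [0, 2, 4, -19/3, 5]
R4 ← R4 + (1/3)·R1: [0, 3, 7, -10, 6]
R3 ← R3 + (2)·R2: [0, 0, -6, 3, 9]
R4 ← R4 + (3)·R2: [0, 0, -8, 4, 12]
R4 ← R4 − (4/3)·R3: [0, 0, 0, 0, 0]
Echelon form has 3 nonzero rows, so rank(M) = 3.
The column space has dimension equal to the rank: 3.

3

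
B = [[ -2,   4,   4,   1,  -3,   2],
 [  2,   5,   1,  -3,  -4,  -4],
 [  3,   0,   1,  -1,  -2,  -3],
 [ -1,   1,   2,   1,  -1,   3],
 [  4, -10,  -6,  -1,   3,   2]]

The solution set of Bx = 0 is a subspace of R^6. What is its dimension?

Row reduce to echelon form.
R2 ← R2 + R1: [0, 9, 5, -2, -7, -2]
R3 ← R3 + (3/2)·R1: [0, 6, 7, 1/2, -13/2, 0]
R4 ← R4 − (1/2)·R1: [0, -1, 0, 1/2, 1/2, 2]
R5 ← R5 + (2)·R1: [0, -2, 2, 1, -3, 6]
R3 ← R3 − (2/3)·R2: [0, 0, 11/3, 11/6, -11/6, 4/3]
R4 ← R4 + (1/9)·R2: [0, 0, 5/9, 5/18, -5/18, 16/9]
R5 ← R5 + (2/9)·R2: [0, 0, 28/9, 5/9, -41/9, 50/9]
R4 ← R4 − (5/33)·R3: [0, 0, 0, 0, 0, 52/33]
R5 ← R5 − (28/33)·R3: [0, 0, 0, -1, -3, 146/33]
Swap R4 ↔ R5
5 nonzero rows, so rank(B) = 5.
B has 6 columns; by rank–nullity, nullity = 6 − 5 = 1.

1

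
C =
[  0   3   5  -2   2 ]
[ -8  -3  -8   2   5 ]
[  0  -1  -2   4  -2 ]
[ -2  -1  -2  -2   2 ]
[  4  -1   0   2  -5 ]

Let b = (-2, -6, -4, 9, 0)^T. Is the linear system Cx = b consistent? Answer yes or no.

Row reduce the augmented matrix [C | b].
Swap R1 ↔ R2
R4 ← R4 − (1/4)·R1: [0, -1/4, 0, -5/2, 3/4, 21/2]
R5 ← R5 + (1/2)·R1: [0, -5/2, -4, 3, -5/2, -3]
R3 ← R3 + (1/3)·R2: [0, 0, -1/3, 10/3, -4/3, -14/3]
R4 ← R4 + (1/12)·R2: [0, 0, 5/12, -8/3, 11/12, 31/3]
R5 ← R5 + (5/6)·R2: [0, 0, 1/6, 4/3, -5/6, -14/3]
R4 ← R4 + (5/4)·R3: [0, 0, 0, 3/2, -3/4, 9/2]
R5 ← R5 + (1/2)·R3: [0, 0, 0, 3, -3/2, -7]
R5 ← R5 − (2)·R4: [0, 0, 0, 0, 0, -16]
The echelon form has 5 nonzero rows; the last pivot sits in the augmented column, so rank(C) = 4 but rank([C|b]) = 5.
Since the ranks differ, the system is inconsistent.

no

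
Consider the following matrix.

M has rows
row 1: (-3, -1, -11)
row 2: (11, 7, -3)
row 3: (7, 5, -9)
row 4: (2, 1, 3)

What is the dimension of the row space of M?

Row reduce to echelon form.
R2 ← R2 + (11/3)·R1: [0, 10/3, -130/3]
R3 ← R3 + (7/3)·R1: [0, 8/3, -104/3]
R4 ← R4 + (2/3)·R1: [0, 1/3, -13/3]
R3 ← R3 − (4/5)·R2: [0, 0, 0]
R4 ← R4 − (1/10)·R2: [0, 0, 0]
Echelon form has 2 nonzero rows, so rank(M) = 2.
The row space has dimension equal to the rank: 2.

2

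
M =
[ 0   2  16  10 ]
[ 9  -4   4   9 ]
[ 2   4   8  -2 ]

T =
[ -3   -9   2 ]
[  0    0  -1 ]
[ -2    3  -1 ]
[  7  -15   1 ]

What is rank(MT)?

3

First compute MT:
[[ 38, -102,  -8],
 [ 28, -204,  27],
 [-36,  36, -10]]
Now row reduce the product.
R2 ← R2 − (14/19)·R1: [0, -2448/19, 625/19]
R3 ← R3 + (18/19)·R1: [0, -1152/19, -334/19]
R3 ← R3 − (8/17)·R2: [0, 0, -562/17]
3 nonzero rows, so rank(MT) = 3.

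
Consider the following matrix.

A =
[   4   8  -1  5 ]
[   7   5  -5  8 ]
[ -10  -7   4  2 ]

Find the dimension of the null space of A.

Row reduce to echelon form.
R2 ← R2 − (7/4)·R1: [0, -9, -13/4, -3/4]
R3 ← R3 + (5/2)·R1: [0, 13, 3/2, 29/2]
R3 ← R3 + (13/9)·R2: [0, 0, -115/36, 161/12]
3 nonzero rows, so rank(A) = 3.
A has 4 columns; by rank–nullity, nullity = 4 − 3 = 1.

1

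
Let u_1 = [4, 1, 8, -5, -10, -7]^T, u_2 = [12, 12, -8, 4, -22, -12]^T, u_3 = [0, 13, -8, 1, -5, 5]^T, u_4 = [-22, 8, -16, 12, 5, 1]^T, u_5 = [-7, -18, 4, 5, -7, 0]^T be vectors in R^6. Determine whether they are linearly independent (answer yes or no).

yes

Form the matrix with these vectors as rows and row reduce.
R2 ← R2 − (3)·R1: [0, 9, -32, 19, 8, 9]
R4 ← R4 + (11/2)·R1: [0, 27/2, 28, -31/2, -50, -75/2]
R5 ← R5 + (7/4)·R1: [0, -65/4, 18, -15/4, -49/2, -49/4]
R3 ← R3 − (13/9)·R2: [0, 0, 344/9, -238/9, -149/9, -8]
R4 ← R4 − (3/2)·R2: [0, 0, 76, -44, -62, -51]
R5 ← R5 + (65/36)·R2: [0, 0, -358/9, 275/9, -181/18, 4]
R4 ← R4 − (171/86)·R3: [0, 0, 0, 369/43, -2501/86, -1509/43]
R5 ← R5 + (179/172)·R3: [0, 0, 0, 261/86, -4693/172, -186/43]
R5 ← R5 − (29/82)·R4: [0, 0, 0, 0, -17, 663/82]
5 nonzero rows, so the 5 vectors span a space of dimension 5.
Since 5 = 5, the vectors are linearly independent.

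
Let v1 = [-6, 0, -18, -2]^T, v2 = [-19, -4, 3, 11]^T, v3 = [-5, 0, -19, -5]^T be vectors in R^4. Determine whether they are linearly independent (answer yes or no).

Form the matrix with these vectors as rows and row reduce.
R2 ← R2 − (19/6)·R1: [0, -4, 60, 52/3]
R3 ← R3 − (5/6)·R1: [0, 0, -4, -10/3]
3 nonzero rows, so the 3 vectors span a space of dimension 3.
Since 3 = 3, the vectors are linearly independent.

yes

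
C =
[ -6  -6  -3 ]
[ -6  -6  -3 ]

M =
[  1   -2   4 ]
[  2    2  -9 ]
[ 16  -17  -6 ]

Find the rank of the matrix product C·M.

First compute CM:
[[-66,  51,  48],
 [-66,  51,  48]]
Now row reduce the product.
R2 ← R2 − R1: [0, 0, 0]
1 nonzero row, so rank(CM) = 1.

1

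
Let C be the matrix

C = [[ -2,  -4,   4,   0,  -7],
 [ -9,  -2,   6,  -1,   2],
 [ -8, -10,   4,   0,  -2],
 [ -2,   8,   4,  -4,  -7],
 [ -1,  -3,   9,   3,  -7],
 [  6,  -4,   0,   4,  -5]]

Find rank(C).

Row reduce to echelon form.
R2 ← R2 − (9/2)·R1: [0, 16, -12, -1, 67/2]
R3 ← R3 − (4)·R1: [0, 6, -12, 0, 26]
R4 ← R4 − R1: [0, 12, 0, -4, 0]
R5 ← R5 − (1/2)·R1: [0, -1, 7, 3, -7/2]
R6 ← R6 + (3)·R1: [0, -16, 12, 4, -26]
R3 ← R3 − (3/8)·R2: [0, 0, -15/2, 3/8, 215/16]
R4 ← R4 − (3/4)·R2: [0, 0, 9, -13/4, -201/8]
R5 ← R5 + (1/16)·R2: [0, 0, 25/4, 47/16, -45/32]
R6 ← R6 + R2: [0, 0, 0, 3, 15/2]
R4 ← R4 + (6/5)·R3: [0, 0, 0, -14/5, -9]
R5 ← R5 + (5/6)·R3: [0, 0, 0, 13/4, 235/24]
R5 ← R5 + (65/56)·R4: [0, 0, 0, 0, -55/84]
R6 ← R6 + (15/14)·R4: [0, 0, 0, 0, -15/7]
R6 ← R6 − (36/11)·R5: [0, 0, 0, 0, 0]
Echelon form has 5 nonzero rows, so rank(C) = 5.

5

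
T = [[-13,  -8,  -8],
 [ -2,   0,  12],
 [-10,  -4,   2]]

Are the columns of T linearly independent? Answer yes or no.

Row reduce T to echelon form.
R2 ← R2 − (2/13)·R1: [0, 16/13, 172/13]
R3 ← R3 − (10/13)·R1: [0, 28/13, 106/13]
R3 ← R3 − (7/4)·R2: [0, 0, -15]
3 pivots among 3 columns.
Every column is a pivot column, so the columns are linearly independent.

yes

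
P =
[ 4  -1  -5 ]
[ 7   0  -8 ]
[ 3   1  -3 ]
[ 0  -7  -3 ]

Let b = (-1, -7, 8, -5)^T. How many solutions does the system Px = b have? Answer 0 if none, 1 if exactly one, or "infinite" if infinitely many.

0

Row reduce the augmented matrix [P | b].
R2 ← R2 − (7/4)·R1: [0, 7/4, 3/4, -21/4]
R3 ← R3 − (3/4)·R1: [0, 7/4, 3/4, 35/4]
R3 ← R3 − R2: [0, 0, 0, 14]
R4 ← R4 + (4)·R2: [0, 0, 0, -26]
R4 ← R4 + (13/7)·R3: [0, 0, 0, 0]
The echelon form has 3 nonzero rows; the last pivot sits in the augmented column, so rank(P) = 2 but rank([P|b]) = 3.
Since the ranks differ, the system is inconsistent.
It has no solutions.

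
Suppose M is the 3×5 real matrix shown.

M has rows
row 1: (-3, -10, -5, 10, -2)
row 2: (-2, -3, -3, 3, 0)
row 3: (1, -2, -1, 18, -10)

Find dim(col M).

3

Row reduce to echelon form.
R2 ← R2 − (2/3)·R1: [0, 11/3, 1/3, -11/3, 4/3]
R3 ← R3 + (1/3)·R1: [0, -16/3, -8/3, 64/3, -32/3]
R3 ← R3 + (16/11)·R2: [0, 0, -24/11, 16, -96/11]
Echelon form has 3 nonzero rows, so rank(M) = 3.
The column space has dimension equal to the rank: 3.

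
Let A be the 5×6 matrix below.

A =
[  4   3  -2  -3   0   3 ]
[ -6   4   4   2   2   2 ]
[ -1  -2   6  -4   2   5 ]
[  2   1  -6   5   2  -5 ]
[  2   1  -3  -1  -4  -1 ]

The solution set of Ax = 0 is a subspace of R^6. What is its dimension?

2

Row reduce to echelon form.
R2 ← R2 + (3/2)·R1: [0, 17/2, 1, -5/2, 2, 13/2]
R3 ← R3 + (1/4)·R1: [0, -5/4, 11/2, -19/4, 2, 23/4]
R4 ← R4 − (1/2)·R1: [0, -1/2, -5, 13/2, 2, -13/2]
R5 ← R5 − (1/2)·R1: [0, -1/2, -2, 1/2, -4, -5/2]
R3 ← R3 + (5/34)·R2: [0, 0, 96/17, -87/17, 39/17, 114/17]
R4 ← R4 + (1/17)·R2: [0, 0, -84/17, 108/17, 36/17, -104/17]
R5 ← R5 + (1/17)·R2: [0, 0, -33/17, 6/17, -66/17, -36/17]
R4 ← R4 + (7/8)·R3: [0, 0, 0, 15/8, 33/8, -1/4]
R5 ← R5 + (11/32)·R3: [0, 0, 0, -45/32, -99/32, 3/16]
R5 ← R5 + (3/4)·R4: [0, 0, 0, 0, 0, 0]
4 nonzero rows, so rank(A) = 4.
A has 6 columns; by rank–nullity, nullity = 6 − 4 = 2.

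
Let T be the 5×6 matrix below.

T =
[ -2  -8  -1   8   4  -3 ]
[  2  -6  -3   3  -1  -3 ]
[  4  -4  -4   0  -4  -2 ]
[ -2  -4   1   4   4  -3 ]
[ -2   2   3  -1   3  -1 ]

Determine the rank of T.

Row reduce to echelon form.
R2 ← R2 + R1: [0, -14, -4, 11, 3, -6]
R3 ← R3 + (2)·R1: [0, -20, -6, 16, 4, -8]
R4 ← R4 − R1: [0, 4, 2, -4, 0, 0]
R5 ← R5 − R1: [0, 10, 4, -9, -1, 2]
R3 ← R3 − (10/7)·R2: [0, 0, -2/7, 2/7, -2/7, 4/7]
R4 ← R4 + (2/7)·R2: [0, 0, 6/7, -6/7, 6/7, -12/7]
R5 ← R5 + (5/7)·R2: [0, 0, 8/7, -8/7, 8/7, -16/7]
R4 ← R4 + (3)·R3: [0, 0, 0, 0, 0, 0]
R5 ← R5 + (4)·R3: [0, 0, 0, 0, 0, 0]
Echelon form has 3 nonzero rows, so rank(T) = 3.

3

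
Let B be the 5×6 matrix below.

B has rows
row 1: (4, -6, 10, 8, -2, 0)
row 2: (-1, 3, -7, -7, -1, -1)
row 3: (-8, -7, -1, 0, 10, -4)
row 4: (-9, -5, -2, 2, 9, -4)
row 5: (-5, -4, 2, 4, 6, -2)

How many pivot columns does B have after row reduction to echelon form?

Row reduce to echelon form.
R2 ← R2 + (1/4)·R1: [0, 3/2, -9/2, -5, -3/2, -1]
R3 ← R3 + (2)·R1: [0, -19, 19, 16, 6, -4]
R4 ← R4 + (9/4)·R1: [0, -37/2, 41/2, 20, 9/2, -4]
R5 ← R5 + (5/4)·R1: [0, -23/2, 29/2, 14, 7/2, -2]
R3 ← R3 + (38/3)·R2: [0, 0, -38, -142/3, -13, -50/3]
R4 ← R4 + (37/3)·R2: [0, 0, -35, -125/3, -14, -49/3]
R5 ← R5 + (23/3)·R2: [0, 0, -20, -73/3, -8, -29/3]
R4 ← R4 − (35/38)·R3: [0, 0, 0, 110/57, -77/38, -56/57]
R5 ← R5 − (10/19)·R3: [0, 0, 0, 11/19, -22/19, -17/19]
R5 ← R5 − (3/10)·R4: [0, 0, 0, 0, -11/20, -3/5]
Echelon form has 5 nonzero rows, so rank(B) = 5.
Each nonzero row contributes one pivot column: 5 pivot columns.

5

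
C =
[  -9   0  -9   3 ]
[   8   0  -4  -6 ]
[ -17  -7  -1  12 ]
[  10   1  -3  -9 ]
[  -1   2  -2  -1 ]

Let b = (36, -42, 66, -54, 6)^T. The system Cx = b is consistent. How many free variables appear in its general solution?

Row reduce the augmented matrix [C | b].
R2 ← R2 + (8/9)·R1: [0, 0, -12, -10/3, -10]
R3 ← R3 − (17/9)·R1: [0, -7, 16, 19/3, -2]
R4 ← R4 + (10/9)·R1: [0, 1, -13, -17/3, -14]
R5 ← R5 − (1/9)·R1: [0, 2, -1, -4/3, 2]
Swap R2 ↔ R3
R4 ← R4 + (1/7)·R2: [0, 0, -75/7, -100/21, -100/7]
R5 ← R5 + (2/7)·R2: [0, 0, 25/7, 10/21, 10/7]
R4 ← R4 − (25/28)·R3: [0, 0, 0, -25/14, -75/14]
R5 ← R5 + (25/84)·R3: [0, 0, 0, -65/126, -65/42]
R5 ← R5 − (13/45)·R4: [0, 0, 0, 0, 0]
The echelon form has 4 nonzero rows, and every pivot lies in the first 4 columns, so rank(C) = rank([C|b]) = 4.
The system is consistent.
Free variables = (unknowns) − (rank) = 4 − 4 = 0.

0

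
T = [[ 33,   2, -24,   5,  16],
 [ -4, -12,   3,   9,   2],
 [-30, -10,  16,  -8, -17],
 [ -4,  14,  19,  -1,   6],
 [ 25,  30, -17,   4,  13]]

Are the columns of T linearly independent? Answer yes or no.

yes

Row reduce T to echelon form.
R2 ← R2 + (4/33)·R1: [0, -388/33, 1/11, 317/33, 130/33]
R3 ← R3 + (10/11)·R1: [0, -90/11, -64/11, -38/11, -27/11]
R4 ← R4 + (4/33)·R1: [0, 470/33, 177/11, -13/33, 262/33]
R5 ← R5 − (25/33)·R1: [0, 940/33, 13/11, 7/33, 29/33]
R3 ← R3 − (135/194)·R2: [0, 0, -1141/194, -1967/194, -504/97]
R4 ← R4 + (235/194)·R2: [0, 0, 3143/194, 2181/194, 1233/97]
R5 ← R5 + (235/97)·R2: [0, 0, 136/97, 2278/97, 1011/97]
R4 ← R4 + (449/163)·R3: [0, 0, 0, -2720/163, -261/163]
R5 ← R5 + (272/1141)·R3: [0, 0, 0, 3434/163, 1497/163]
R5 ← R5 + (101/80)·R4: [0, 0, 0, 0, 573/80]
5 pivots among 5 columns.
Every column is a pivot column, so the columns are linearly independent.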